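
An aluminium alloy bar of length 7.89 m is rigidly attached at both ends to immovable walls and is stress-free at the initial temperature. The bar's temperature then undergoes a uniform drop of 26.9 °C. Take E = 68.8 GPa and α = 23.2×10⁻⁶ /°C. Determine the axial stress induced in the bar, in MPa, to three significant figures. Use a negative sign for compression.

42.9 MPa

Free thermal expansion αLΔT = 23.2e-6 · 7890 · -26.9 = -4.924 mm.
The walls impose strain ε = −(-4.924)/7890 = 6.2408e-04; σ = Eε = 68800 · 6.2408e-04 = 42.94 MPa.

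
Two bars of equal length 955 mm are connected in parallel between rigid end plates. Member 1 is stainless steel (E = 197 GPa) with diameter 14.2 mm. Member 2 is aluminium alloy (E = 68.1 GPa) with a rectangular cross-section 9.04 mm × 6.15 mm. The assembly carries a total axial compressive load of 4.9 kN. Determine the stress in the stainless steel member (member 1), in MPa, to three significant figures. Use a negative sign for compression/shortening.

A_1 = 158.4 mm².
A_2 = 55.6 mm².
Equal strain + equilibrium ⇒ each member carries load in proportion to AE: A₁E₁ = 31200000 N, A₂E₂ = 3786000 N, ΣAE = 34980000 N.
σ₁ = P·E₁/ΣAE = -4900·197000/34980000 = -27.59 MPa.

-27.6 MPa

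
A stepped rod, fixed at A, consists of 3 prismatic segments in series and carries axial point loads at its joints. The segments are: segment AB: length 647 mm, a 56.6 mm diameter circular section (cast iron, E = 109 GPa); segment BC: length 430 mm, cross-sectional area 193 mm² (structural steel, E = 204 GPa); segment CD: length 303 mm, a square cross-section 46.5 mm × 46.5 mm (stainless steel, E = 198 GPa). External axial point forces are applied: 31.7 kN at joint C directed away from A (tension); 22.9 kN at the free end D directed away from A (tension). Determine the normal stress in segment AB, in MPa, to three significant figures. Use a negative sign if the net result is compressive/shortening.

Internal axial forces (sectioning from the free end, tension +): N_CD = 22.9 kN, N_BC = 54.6 kN, N_AB = 54.6 kN.
A_AB = 2516 mm².
σ_AB = N_AB/A_AB = 54600/2516 = 21.7 MPa.

21.7 MPa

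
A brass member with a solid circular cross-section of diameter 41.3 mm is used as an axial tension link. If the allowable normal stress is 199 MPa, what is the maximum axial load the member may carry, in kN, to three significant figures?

A = 1340 mm².
P_max = σ_allow · A = 199 · 1340 = 266600 N = 266.6 kN.

267 kN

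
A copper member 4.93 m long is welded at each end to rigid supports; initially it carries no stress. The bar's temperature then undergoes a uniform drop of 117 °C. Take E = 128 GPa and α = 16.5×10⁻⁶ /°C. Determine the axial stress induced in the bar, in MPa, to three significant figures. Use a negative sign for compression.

Free thermal expansion αLΔT = 16.5e-6 · 4930 · -117 = -9.517 mm.
The walls impose strain ε = −(-9.517)/4930 = 1.9305e-03; σ = Eε = 128000 · 1.9305e-03 = 247.1 MPa.

247 MPa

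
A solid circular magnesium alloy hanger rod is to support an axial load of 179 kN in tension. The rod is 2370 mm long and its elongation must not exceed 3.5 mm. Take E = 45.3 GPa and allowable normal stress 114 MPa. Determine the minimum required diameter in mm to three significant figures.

58.4 mm

Required area A ≥ P/σ_allow = 179000/114 = 1570 mm².
For a solid circular section, d ≥ √(4A/π) = 44.71 mm.
Elongation limit: A ≥ PL/(Eδ_allow) = 179000·2370/(45300·3.5) = 2676 mm² ⇒ d ≥ 58.37 mm.
The elongation limit governs.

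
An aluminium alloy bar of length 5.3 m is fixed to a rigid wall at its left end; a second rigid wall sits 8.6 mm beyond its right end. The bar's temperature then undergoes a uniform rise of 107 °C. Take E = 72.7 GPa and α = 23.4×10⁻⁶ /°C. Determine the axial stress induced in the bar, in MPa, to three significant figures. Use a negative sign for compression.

Free thermal expansion αLΔT = 23.4e-6 · 5300 · 107 = 13.27 mm.
The walls engage after the gap closes; constrained expansion = 13.27 − 8.6 = 4.67 mm.
The walls impose strain ε = −(4.67)/5300 = -8.8116e-04; σ = Eε = 72700 · -8.8116e-04 = -64.06 MPa.

-64.1 MPa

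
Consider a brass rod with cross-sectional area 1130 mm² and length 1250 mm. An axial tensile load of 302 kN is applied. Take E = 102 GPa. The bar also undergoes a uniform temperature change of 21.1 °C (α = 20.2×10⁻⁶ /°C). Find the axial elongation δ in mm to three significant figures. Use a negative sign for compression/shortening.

3.81 mm

δ_mech = NL/(AE) = 302000·1250/(1130·102000) = 3.275 mm.
δ_thermal = αLΔT = 20.2e-6·1250·21.1 = 0.5328 mm.
δ = δ_mech + δ_thermal = 3.808 mm.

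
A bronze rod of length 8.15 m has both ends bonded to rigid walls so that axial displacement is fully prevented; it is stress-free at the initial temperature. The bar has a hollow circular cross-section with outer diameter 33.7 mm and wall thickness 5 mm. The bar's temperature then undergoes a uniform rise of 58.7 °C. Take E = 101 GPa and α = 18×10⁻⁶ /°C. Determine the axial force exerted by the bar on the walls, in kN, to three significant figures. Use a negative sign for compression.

Free thermal expansion αLΔT = 18e-6 · 8150 · 58.7 = 8.611 mm.
The walls impose strain ε = −(8.611)/8150 = -1.0566e-03; σ = Eε = 101000 · -1.0566e-03 = -106.7 MPa.
Wall reaction R = σ·A = -106.7·450.8 = -48110 N = -48.11 kN.

-48.1 kN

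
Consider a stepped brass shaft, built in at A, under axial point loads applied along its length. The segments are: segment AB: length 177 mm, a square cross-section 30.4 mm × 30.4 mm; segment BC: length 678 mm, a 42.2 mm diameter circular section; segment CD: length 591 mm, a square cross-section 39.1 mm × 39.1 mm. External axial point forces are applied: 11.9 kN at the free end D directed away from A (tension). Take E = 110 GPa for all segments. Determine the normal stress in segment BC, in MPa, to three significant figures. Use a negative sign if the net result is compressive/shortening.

Internal axial forces (sectioning from the free end, tension +): N_CD = 11.9 kN, N_BC = 11.9 kN, N_AB = 11.9 kN.
A_BC = 1399 mm².
σ_BC = N_BC/A_BC = 11900/1399 = 8.508 MPa.

8.51 MPa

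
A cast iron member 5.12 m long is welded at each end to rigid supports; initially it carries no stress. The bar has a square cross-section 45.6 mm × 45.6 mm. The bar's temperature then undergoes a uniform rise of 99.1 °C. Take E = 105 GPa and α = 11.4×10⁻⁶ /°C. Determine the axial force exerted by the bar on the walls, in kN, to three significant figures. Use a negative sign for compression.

-247 kN

Free thermal expansion αLΔT = 11.4e-6 · 5120 · 99.1 = 5.784 mm.
The walls impose strain ε = −(5.784)/5120 = -1.1297e-03; σ = Eε = 105000 · -1.1297e-03 = -118.6 MPa.
Wall reaction R = σ·A = -118.6·2079 = -246700 N = -246.7 kN.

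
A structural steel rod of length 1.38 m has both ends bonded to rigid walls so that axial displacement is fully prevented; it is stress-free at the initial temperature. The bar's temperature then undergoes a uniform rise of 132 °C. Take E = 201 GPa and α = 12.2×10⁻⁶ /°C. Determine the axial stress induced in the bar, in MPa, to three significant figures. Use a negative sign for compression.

Free thermal expansion αLΔT = 12.2e-6 · 1380 · 132 = 2.222 mm.
The walls impose strain ε = −(2.222)/1380 = -1.6104e-03; σ = Eε = 201000 · -1.6104e-03 = -323.7 MPa.

-324 MPa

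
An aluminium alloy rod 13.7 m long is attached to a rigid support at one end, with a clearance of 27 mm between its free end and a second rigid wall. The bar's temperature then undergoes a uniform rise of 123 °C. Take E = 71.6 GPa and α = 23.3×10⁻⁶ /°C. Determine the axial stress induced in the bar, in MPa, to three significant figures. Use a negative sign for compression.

Free thermal expansion αLΔT = 23.3e-6 · 13700 · 123 = 39.26 mm.
The walls engage after the gap closes; constrained expansion = 39.26 − 27 = 12.26 mm.
The walls impose strain ε = −(12.26)/13700 = -8.9510e-04; σ = Eε = 71600 · -8.9510e-04 = -64.09 MPa.

-64.1 MPa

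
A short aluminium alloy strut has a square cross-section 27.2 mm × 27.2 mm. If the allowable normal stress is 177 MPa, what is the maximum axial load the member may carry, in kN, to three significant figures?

131 kN

A = 739.8 mm².
P_max = σ_allow · A = 177 · 739.8 = 131000 N = 131 kN.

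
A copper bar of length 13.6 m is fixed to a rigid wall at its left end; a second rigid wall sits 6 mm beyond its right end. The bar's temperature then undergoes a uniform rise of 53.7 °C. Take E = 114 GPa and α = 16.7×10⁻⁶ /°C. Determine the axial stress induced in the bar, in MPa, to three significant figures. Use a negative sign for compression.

-51.9 MPa

Free thermal expansion αLΔT = 16.7e-6 · 13600 · 53.7 = 12.2 mm.
The walls engage after the gap closes; constrained expansion = 12.2 − 6 = 6.196 mm.
The walls impose strain ε = −(6.196)/13600 = -4.5561e-04; σ = Eε = 114000 · -4.5561e-04 = -51.94 MPa.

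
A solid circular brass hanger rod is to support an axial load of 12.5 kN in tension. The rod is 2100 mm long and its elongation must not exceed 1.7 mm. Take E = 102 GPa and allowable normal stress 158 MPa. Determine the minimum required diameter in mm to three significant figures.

Required area A ≥ P/σ_allow = 12500/158 = 79.11 mm².
For a solid circular section, d ≥ √(4A/π) = 10.04 mm.
Elongation limit: A ≥ PL/(Eδ_allow) = 12500·2100/(102000·1.7) = 151.4 mm² ⇒ d ≥ 13.88 mm.
The elongation limit governs.

13.9 mm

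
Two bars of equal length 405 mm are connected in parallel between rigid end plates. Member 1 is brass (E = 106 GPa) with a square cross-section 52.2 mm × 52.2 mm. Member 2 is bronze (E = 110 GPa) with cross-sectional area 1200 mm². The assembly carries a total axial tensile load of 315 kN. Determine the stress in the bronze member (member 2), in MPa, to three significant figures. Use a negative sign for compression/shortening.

A_1 = 2725 mm².
Equal strain + equilibrium ⇒ each member carries load in proportion to AE: A₁E₁ = 288800000 N, A₂E₂ = 132000000 N, ΣAE = 420800000 N.
σ₂ = P·E₂/ΣAE = 315000·110000/420800000 = 82.34 MPa.

82.3 MPa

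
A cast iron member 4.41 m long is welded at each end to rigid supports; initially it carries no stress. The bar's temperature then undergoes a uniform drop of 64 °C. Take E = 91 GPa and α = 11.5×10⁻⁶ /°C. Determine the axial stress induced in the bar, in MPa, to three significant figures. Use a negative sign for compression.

Free thermal expansion αLΔT = 11.5e-6 · 4410 · -64 = -3.246 mm.
The walls impose strain ε = −(-3.246)/4410 = 7.3600e-04; σ = Eε = 91000 · 7.3600e-04 = 66.98 MPa.

67.0 MPa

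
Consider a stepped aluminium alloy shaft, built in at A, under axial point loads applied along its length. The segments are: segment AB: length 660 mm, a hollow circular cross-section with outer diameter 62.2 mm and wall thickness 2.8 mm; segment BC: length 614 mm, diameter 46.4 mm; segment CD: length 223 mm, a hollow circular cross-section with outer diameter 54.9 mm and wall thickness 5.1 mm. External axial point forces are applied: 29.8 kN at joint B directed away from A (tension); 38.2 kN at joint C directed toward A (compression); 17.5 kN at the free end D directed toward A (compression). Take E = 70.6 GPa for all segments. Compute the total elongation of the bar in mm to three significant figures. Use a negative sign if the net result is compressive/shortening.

Internal axial forces (sectioning from the free end, tension +): N_CD = -17.5 kN, N_BC = -55.7 kN, N_AB = -25.9 kN.
A_AB = 522.5 mm².
A_BC = 1691 mm².
A_CD = 797.9 mm².
δ_AB = -25900·660/(522.5·70600) = -0.4634 mm
δ_BC = -55700·614/(1691·70600) = -0.2865 mm
δ_CD = -17500·223/(797.9·70600) = -0.06928 mm
δ = Σδ_i = -0.8191 mm.

-0.819 mm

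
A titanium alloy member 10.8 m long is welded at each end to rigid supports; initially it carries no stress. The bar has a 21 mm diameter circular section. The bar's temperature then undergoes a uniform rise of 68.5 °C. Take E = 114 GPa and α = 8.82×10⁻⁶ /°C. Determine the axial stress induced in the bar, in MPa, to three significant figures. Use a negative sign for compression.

Free thermal expansion αLΔT = 8.82e-6 · 10800 · 68.5 = 6.525 mm.
The walls impose strain ε = −(6.525)/10800 = -6.0417e-04; σ = Eε = 114000 · -6.0417e-04 = -68.88 MPa.

-68.9 MPa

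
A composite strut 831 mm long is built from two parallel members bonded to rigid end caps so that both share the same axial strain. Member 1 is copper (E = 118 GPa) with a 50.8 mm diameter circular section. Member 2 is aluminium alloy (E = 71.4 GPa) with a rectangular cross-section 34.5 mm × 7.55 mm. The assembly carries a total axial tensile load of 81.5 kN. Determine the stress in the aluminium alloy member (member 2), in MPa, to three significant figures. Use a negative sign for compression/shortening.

22.6 MPa

A_1 = 2027 mm².
A_2 = 260.5 mm².
Equal strain + equilibrium ⇒ each member carries load in proportion to AE: A₁E₁ = 239200000 N, A₂E₂ = 18600000 N, ΣAE = 257800000 N.
σ₂ = P·E₂/ΣAE = 81500·71400/257800000 = 22.58 MPa.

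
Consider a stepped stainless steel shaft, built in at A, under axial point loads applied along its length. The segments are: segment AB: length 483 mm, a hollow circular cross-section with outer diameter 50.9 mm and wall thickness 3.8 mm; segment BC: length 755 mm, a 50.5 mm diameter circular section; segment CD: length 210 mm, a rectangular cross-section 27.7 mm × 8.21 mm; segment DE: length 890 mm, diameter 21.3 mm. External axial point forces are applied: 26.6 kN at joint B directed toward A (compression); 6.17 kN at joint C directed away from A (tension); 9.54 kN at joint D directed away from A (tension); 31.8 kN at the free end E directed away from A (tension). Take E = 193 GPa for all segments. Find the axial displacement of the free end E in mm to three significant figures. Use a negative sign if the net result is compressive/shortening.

Internal axial forces (sectioning from the free end, tension +): N_DE = 31.8 kN, N_CD = 41.34 kN, N_BC = 47.51 kN, N_AB = 20.91 kN.
A_AB = 562.3 mm².
A_BC = 2003 mm².
A_CD = 227.4 mm².
A_DE = 356.3 mm².
δ_AB = 20910·483/(562.3·193000) = 0.09307 mm
δ_BC = 47510·755/(2003·193000) = 0.09279 mm
δ_CD = 41340·210/(227.4·193000) = 0.1978 mm
δ_DE = 31800·890/(356.3·193000) = 0.4115 mm
δ = Σδ_i = 0.7952 mm.

0.795 mm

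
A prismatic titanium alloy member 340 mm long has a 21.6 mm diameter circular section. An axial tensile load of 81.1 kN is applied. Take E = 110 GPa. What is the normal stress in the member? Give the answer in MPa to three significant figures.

221 MPa

A = 366.4 mm².
σ = N/A = 81100/366.4 = 221.3 MPa.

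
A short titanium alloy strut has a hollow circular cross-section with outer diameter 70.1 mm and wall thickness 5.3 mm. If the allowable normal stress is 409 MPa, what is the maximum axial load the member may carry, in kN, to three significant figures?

441 kN

A = 1079 mm².
P_max = σ_allow · A = 409 · 1079 = 441300 N = 441.3 kN.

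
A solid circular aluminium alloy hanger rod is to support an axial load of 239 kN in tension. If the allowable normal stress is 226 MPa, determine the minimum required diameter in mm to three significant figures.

36.7 mm

Required area A ≥ P/σ_allow = 239000/226 = 1058 mm².
For a solid circular section, d ≥ √(4A/π) = 36.69 mm.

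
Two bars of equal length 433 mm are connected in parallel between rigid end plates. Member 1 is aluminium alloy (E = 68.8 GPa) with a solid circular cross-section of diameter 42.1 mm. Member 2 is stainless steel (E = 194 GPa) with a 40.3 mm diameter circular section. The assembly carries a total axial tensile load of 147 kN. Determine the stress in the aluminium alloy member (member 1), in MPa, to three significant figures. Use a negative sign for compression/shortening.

29.5 MPa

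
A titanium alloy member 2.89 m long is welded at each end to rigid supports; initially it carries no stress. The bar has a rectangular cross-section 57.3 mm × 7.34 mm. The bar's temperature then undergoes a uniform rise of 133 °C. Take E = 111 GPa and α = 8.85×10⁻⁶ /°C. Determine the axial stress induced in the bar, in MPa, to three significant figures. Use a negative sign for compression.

-131 MPa

Free thermal expansion αLΔT = 8.85e-6 · 2890 · 133 = 3.402 mm.
The walls impose strain ε = −(3.402)/2890 = -1.1771e-03; σ = Eε = 111000 · -1.1771e-03 = -130.7 MPa.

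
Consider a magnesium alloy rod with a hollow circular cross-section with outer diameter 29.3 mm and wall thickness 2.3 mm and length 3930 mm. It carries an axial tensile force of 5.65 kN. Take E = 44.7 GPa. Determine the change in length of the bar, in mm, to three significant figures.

2.55 mm

A = 195.1 mm².
δ_mech = NL/(AE) = 5650·3930/(195.1·44700) = 2.546 mm.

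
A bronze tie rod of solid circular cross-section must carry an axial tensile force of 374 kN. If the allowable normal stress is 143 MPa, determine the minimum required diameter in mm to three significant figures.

Required area A ≥ P/σ_allow = 374000/143 = 2615 mm².
For a solid circular section, d ≥ √(4A/π) = 57.71 mm.

57.7 mm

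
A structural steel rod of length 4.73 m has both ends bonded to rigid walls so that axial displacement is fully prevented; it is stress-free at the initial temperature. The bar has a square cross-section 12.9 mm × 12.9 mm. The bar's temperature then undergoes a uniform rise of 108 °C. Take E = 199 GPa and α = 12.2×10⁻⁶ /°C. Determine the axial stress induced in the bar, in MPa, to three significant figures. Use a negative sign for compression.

-262 MPa

Free thermal expansion αLΔT = 12.2e-6 · 4730 · 108 = 6.232 mm.
The walls impose strain ε = −(6.232)/4730 = -1.3176e-03; σ = Eε = 199000 · -1.3176e-03 = -262.2 MPa.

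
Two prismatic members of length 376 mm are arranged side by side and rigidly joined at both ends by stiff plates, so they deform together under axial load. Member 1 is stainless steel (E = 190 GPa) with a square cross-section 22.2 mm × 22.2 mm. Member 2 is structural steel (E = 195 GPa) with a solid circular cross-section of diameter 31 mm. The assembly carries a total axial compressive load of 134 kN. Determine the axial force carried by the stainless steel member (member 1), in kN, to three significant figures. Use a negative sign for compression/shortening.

-52.1 kN

A_1 = 492.8 mm².
A_2 = 754.8 mm².
Equal strain + equilibrium ⇒ each member carries load in proportion to AE: A₁E₁ = 93640000 N, A₂E₂ = 147200000 N, ΣAE = 240800000 N.
F₁ = P·A₁E₁/ΣAE = -134000·93640000/240800000 = -52100 N.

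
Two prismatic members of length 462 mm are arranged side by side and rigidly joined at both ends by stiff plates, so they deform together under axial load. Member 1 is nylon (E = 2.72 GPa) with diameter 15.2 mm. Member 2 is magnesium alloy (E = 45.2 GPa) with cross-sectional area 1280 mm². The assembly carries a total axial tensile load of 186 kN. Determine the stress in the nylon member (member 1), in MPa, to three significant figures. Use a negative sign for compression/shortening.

8.67 MPa

A_1 = 181.5 mm².
Equal strain + equilibrium ⇒ each member carries load in proportion to AE: A₁E₁ = 493600 N, A₂E₂ = 57860000 N, ΣAE = 58350000 N.
σ₁ = P·E₁/ΣAE = 186000·2720/58350000 = 8.671 MPa.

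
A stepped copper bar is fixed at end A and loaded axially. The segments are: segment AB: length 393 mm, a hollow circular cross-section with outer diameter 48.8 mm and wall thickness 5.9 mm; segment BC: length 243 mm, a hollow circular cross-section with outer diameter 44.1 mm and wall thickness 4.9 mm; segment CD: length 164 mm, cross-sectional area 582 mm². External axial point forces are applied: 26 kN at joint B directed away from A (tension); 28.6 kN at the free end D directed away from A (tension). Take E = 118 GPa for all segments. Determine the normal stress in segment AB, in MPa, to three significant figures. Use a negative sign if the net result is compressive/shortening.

Internal axial forces (sectioning from the free end, tension +): N_CD = 28.6 kN, N_BC = 28.6 kN, N_AB = 54.6 kN.
A_AB = 795.2 mm².
σ_AB = N_AB/A_AB = 54600/795.2 = 68.66 MPa.

68.7 MPa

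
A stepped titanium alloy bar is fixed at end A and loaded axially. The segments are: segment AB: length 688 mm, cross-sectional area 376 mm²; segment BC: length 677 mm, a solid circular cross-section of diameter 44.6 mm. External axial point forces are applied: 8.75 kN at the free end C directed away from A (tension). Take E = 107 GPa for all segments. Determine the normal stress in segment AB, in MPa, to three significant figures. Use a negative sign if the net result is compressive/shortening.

23.3 MPa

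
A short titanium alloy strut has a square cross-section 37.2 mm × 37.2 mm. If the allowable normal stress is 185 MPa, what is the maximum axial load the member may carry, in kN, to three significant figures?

256 kN

A = 1384 mm².
P_max = σ_allow · A = 185 · 1384 = 256000 N = 256 kN.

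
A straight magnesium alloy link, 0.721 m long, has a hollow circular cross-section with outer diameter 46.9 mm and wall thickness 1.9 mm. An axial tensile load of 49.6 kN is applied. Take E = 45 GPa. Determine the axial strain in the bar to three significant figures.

0.00410

A = 268.6 mm².
σ = N/A = 184.7 MPa; ε = σ/E = 184.7/45000 = 4.103e-03.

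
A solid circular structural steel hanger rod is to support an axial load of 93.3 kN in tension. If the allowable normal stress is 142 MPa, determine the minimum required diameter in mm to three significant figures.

Required area A ≥ P/σ_allow = 93300/142 = 657 mm².
For a solid circular section, d ≥ √(4A/π) = 28.92 mm.

28.9 mm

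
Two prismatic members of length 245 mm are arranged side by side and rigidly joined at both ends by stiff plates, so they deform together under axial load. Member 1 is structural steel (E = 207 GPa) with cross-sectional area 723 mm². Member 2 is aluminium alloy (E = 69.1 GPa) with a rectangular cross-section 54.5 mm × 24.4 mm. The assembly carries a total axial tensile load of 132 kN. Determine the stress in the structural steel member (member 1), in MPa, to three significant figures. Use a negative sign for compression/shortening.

113 MPa

A_2 = 1330 mm².
Equal strain + equilibrium ⇒ each member carries load in proportion to AE: A₁E₁ = 149700000 N, A₂E₂ = 91890000 N, ΣAE = 241600000 N.
σ₁ = P·E₁/ΣAE = 132000·207000/241600000 = 113.1 MPa.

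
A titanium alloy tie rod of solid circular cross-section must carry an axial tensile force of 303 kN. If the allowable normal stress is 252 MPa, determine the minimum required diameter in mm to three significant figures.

Required area A ≥ P/σ_allow = 303000/252 = 1202 mm².
For a solid circular section, d ≥ √(4A/π) = 39.13 mm.

39.1 mm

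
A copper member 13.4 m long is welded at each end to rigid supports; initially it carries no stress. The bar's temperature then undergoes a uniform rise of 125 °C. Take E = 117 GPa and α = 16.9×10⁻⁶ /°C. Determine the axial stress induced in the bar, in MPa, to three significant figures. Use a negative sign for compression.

-247 MPa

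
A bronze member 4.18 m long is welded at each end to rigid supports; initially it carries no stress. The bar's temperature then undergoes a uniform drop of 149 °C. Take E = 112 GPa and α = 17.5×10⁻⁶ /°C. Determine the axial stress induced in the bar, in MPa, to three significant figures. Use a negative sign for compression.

Free thermal expansion αLΔT = 17.5e-6 · 4180 · -149 = -10.9 mm.
The walls impose strain ε = −(-10.9)/4180 = 2.6075e-03; σ = Eε = 112000 · 2.6075e-03 = 292 MPa.

292 MPa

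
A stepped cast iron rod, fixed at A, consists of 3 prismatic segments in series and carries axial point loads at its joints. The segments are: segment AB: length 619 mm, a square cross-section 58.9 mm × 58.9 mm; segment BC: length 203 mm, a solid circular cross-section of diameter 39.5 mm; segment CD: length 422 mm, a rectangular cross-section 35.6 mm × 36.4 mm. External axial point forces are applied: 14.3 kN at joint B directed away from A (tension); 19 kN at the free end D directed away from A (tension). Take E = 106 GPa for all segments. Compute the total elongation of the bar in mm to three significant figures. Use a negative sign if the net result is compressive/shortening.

0.144 mm

Internal axial forces (sectioning from the free end, tension +): N_CD = 19 kN, N_BC = 19 kN, N_AB = 33.3 kN.
A_AB = 3469 mm².
A_BC = 1225 mm².
A_CD = 1296 mm².
δ_AB = 33300·619/(3469·106000) = 0.05605 mm
δ_BC = 19000·203/(1225·106000) = 0.02969 mm
δ_CD = 19000·422/(1296·106000) = 0.05837 mm
δ = Σδ_i = 0.1441 mm.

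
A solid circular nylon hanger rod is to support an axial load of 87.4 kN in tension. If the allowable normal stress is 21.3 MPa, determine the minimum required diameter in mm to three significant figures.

72.3 mm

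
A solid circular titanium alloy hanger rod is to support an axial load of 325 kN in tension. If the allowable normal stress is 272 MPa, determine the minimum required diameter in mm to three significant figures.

39.0 mm

Required area A ≥ P/σ_allow = 325000/272 = 1195 mm².
For a solid circular section, d ≥ √(4A/π) = 39 mm.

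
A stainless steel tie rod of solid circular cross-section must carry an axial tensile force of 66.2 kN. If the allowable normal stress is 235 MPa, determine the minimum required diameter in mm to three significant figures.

Required area A ≥ P/σ_allow = 66200/235 = 281.7 mm².
For a solid circular section, d ≥ √(4A/π) = 18.94 mm.

18.9 mm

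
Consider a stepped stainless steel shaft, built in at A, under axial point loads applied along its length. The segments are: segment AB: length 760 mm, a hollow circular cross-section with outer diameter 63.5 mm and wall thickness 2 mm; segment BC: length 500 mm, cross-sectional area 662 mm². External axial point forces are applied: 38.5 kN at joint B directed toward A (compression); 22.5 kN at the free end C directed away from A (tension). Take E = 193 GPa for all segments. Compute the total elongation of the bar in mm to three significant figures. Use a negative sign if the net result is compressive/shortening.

-0.0750 mm

Internal axial forces (sectioning from the free end, tension +): N_BC = 22.5 kN, N_AB = -16 kN.
A_AB = 386.4 mm².
δ_AB = -16000·760/(386.4·193000) = -0.1631 mm
δ_BC = 22500·500/(662·193000) = 0.08805 mm
δ = Σδ_i = -0.075 mm.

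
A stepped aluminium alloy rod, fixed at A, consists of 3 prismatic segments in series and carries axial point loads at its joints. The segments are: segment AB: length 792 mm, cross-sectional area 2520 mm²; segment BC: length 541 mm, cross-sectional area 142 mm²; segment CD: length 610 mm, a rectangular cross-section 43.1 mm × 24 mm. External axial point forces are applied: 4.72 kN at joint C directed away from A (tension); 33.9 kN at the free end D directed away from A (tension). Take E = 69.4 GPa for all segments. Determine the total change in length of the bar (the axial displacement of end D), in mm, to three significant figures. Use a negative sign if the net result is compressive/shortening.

2.58 mm

Internal axial forces (sectioning from the free end, tension +): N_CD = 33.9 kN, N_BC = 38.62 kN, N_AB = 38.62 kN.
A_CD = 1034 mm².
δ_AB = 38620·792/(2520·69400) = 0.1749 mm
δ_BC = 38620·541/(142·69400) = 2.12 mm
δ_CD = 33900·610/(1034·69400) = 0.2881 mm
δ = Σδ_i = 2.583 mm.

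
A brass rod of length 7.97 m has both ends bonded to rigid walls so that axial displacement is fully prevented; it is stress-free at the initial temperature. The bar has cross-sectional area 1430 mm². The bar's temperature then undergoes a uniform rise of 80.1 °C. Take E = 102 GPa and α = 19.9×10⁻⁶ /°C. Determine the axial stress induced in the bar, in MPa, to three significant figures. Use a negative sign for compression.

-163 MPa

Free thermal expansion αLΔT = 19.9e-6 · 7970 · 80.1 = 12.7 mm.
The walls impose strain ε = −(12.7)/7970 = -1.5940e-03; σ = Eε = 102000 · -1.5940e-03 = -162.6 MPa.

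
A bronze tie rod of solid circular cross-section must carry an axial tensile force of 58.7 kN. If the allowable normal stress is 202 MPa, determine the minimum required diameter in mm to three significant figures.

19.2 mm

Required area A ≥ P/σ_allow = 58700/202 = 290.6 mm².
For a solid circular section, d ≥ √(4A/π) = 19.24 mm.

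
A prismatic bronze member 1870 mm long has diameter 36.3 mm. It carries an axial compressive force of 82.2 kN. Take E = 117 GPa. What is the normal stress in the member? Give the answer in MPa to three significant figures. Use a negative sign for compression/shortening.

A = 1035 mm².
σ = N/A = -82200/1035 = -79.43 MPa.

-79.4 MPa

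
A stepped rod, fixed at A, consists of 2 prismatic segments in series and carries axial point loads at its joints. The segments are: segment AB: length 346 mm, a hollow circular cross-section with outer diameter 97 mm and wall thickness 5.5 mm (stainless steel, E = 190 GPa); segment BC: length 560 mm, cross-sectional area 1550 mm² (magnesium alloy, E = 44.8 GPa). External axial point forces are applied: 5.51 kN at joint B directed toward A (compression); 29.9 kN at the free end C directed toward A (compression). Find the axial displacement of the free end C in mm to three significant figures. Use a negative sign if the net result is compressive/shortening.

-0.282 mm

Internal axial forces (sectioning from the free end, tension +): N_BC = -29.9 kN, N_AB = -35.41 kN.
A_AB = 1581 mm².
δ_AB = -35410·346/(1581·190000) = -0.04079 mm
δ_BC = -29900·560/(1550·44800) = -0.2411 mm
δ = Σδ_i = -0.2819 mm.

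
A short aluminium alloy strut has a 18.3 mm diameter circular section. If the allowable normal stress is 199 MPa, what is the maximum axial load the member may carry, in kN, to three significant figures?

A = 263 mm².
P_max = σ_allow · A = 199 · 263 = 52340 N = 52.34 kN.

52.3 kN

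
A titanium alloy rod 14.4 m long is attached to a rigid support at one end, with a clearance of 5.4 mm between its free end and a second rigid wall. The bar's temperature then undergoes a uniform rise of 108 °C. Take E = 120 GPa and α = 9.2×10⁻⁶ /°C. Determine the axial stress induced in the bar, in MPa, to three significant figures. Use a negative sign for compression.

Free thermal expansion αLΔT = 9.2e-6 · 14400 · 108 = 14.31 mm.
The walls engage after the gap closes; constrained expansion = 14.31 − 5.4 = 8.908 mm.
The walls impose strain ε = −(8.908)/14400 = -6.1860e-04; σ = Eε = 120000 · -6.1860e-04 = -74.23 MPa.

-74.2 MPa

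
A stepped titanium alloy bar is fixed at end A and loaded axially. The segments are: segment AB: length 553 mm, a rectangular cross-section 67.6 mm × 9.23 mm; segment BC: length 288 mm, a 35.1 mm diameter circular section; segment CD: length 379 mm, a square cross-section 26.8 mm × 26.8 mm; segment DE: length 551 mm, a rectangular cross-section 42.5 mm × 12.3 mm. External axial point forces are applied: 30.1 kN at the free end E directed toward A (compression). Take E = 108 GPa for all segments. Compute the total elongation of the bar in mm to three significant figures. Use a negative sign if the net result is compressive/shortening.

-0.771 mm

Internal axial forces (sectioning from the free end, tension +): N_DE = -30.1 kN, N_CD = -30.1 kN, N_BC = -30.1 kN, N_AB = -30.1 kN.
A_AB = 623.9 mm².
A_BC = 967.6 mm².
A_CD = 718.2 mm².
A_DE = 522.8 mm².
δ_AB = -30100·553/(623.9·108000) = -0.247 mm
δ_BC = -30100·288/(967.6·108000) = -0.08295 mm
δ_CD = -30100·379/(718.2·108000) = -0.1471 mm
δ_DE = -30100·551/(522.8·108000) = -0.2938 mm
δ = Σδ_i = -0.7708 mm.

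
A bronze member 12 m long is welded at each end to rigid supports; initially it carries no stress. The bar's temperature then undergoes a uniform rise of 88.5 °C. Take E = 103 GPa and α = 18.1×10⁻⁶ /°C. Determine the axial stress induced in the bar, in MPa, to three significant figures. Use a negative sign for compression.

-165 MPa

Free thermal expansion αLΔT = 18.1e-6 · 12000 · 88.5 = 19.22 mm.
The walls impose strain ε = −(19.22)/12000 = -1.6019e-03; σ = Eε = 103000 · -1.6019e-03 = -165 MPa.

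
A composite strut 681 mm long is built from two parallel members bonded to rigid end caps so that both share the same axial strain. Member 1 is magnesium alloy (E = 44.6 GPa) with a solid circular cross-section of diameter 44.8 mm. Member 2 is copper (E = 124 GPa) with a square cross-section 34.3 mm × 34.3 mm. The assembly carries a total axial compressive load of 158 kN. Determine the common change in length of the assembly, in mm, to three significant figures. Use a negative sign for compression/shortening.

A_1 = 1576 mm².
A_2 = 1176 mm².
Equal strain + equilibrium ⇒ each member carries load in proportion to AE: A₁E₁ = 70300000 N, A₂E₂ = 145900000 N, ΣAE = 216200000 N.
δ = PL/ΣAE = -158000·681/216200000 = -0.4977 mm.

-0.498 mm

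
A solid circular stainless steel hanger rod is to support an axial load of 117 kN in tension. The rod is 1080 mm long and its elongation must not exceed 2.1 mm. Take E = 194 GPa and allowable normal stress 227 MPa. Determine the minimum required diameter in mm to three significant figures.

25.6 mm

Required area A ≥ P/σ_allow = 117000/227 = 515.4 mm².
For a solid circular section, d ≥ √(4A/π) = 25.62 mm.
Elongation limit: A ≥ PL/(Eδ_allow) = 117000·1080/(194000·2.1) = 310.2 mm² ⇒ d ≥ 19.87 mm.
The stress limit governs.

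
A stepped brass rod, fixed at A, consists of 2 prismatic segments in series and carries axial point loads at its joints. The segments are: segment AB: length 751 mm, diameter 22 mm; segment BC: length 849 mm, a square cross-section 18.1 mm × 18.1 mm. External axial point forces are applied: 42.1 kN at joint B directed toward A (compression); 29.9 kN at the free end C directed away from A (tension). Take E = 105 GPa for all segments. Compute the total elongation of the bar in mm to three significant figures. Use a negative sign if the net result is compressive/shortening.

Internal axial forces (sectioning from the free end, tension +): N_BC = 29.9 kN, N_AB = -12.2 kN.
A_AB = 380.1 mm².
A_BC = 327.6 mm².
δ_AB = -12200·751/(380.1·105000) = -0.2295 mm
δ_BC = 29900·849/(327.6·105000) = 0.738 mm
δ = Σδ_i = 0.5084 mm.

0.508 mm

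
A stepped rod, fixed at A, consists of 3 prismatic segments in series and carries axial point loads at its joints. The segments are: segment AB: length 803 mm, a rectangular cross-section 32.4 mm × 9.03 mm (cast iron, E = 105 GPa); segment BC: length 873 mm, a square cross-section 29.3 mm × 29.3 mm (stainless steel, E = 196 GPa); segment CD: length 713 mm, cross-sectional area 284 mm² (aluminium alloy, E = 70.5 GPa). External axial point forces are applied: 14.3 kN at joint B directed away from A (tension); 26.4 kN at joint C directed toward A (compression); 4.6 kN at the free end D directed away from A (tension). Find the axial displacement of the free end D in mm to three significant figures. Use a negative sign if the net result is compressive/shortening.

Internal axial forces (sectioning from the free end, tension +): N_CD = 4.6 kN, N_BC = -21.8 kN, N_AB = -7.5 kN.
A_AB = 292.6 mm².
A_BC = 858.5 mm².
δ_AB = -7500·803/(292.6·105000) = -0.196 mm
δ_BC = -21800·873/(858.5·196000) = -0.1131 mm
δ_CD = 4600·713/(284·70500) = 0.1638 mm
δ = Σδ_i = -0.1453 mm.

-0.145 mm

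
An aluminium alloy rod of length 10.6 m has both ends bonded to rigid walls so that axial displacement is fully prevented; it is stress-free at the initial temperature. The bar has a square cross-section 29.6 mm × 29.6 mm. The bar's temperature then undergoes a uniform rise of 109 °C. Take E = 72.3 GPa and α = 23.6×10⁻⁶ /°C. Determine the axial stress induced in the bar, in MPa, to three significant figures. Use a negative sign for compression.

-186 MPa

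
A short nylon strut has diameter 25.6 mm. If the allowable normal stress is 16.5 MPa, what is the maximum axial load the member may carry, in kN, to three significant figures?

8.49 kN

A = 514.7 mm².
P_max = σ_allow · A = 16.5 · 514.7 = 8493 N = 8.493 kN.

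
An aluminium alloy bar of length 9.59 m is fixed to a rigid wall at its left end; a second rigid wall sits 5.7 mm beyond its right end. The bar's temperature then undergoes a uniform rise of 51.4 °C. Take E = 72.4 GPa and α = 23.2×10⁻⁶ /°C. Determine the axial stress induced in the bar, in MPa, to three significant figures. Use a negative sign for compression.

-43.3 MPa

Free thermal expansion αLΔT = 23.2e-6 · 9590 · 51.4 = 11.44 mm.
The walls engage after the gap closes; constrained expansion = 11.44 − 5.7 = 5.736 mm.
The walls impose strain ε = −(5.736)/9590 = -5.9811e-04; σ = Eε = 72400 · -5.9811e-04 = -43.3 MPa.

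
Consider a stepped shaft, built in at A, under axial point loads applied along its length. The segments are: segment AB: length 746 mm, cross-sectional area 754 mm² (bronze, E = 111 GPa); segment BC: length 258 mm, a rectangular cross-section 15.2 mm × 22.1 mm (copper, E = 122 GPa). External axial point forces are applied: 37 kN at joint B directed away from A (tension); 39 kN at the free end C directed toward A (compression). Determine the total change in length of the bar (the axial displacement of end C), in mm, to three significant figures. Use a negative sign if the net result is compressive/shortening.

Internal axial forces (sectioning from the free end, tension +): N_BC = -39 kN, N_AB = -2 kN.
A_BC = 335.9 mm².
δ_AB = -2000·746/(754·111000) = -0.01783 mm
δ_BC = -39000·258/(335.9·122000) = -0.2455 mm
δ = Σδ_i = -0.2633 mm.

-0.263 mm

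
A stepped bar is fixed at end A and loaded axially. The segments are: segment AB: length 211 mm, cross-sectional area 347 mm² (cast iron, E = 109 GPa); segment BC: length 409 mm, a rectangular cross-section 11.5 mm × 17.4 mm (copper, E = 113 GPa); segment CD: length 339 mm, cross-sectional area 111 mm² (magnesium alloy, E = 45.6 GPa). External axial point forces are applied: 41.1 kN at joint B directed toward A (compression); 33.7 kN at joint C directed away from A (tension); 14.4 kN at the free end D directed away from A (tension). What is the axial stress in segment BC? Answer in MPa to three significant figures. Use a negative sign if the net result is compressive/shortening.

240 MPa

Internal axial forces (sectioning from the free end, tension +): N_CD = 14.4 kN, N_BC = 48.1 kN, N_AB = 7 kN.
A_BC = 200.1 mm².
σ_BC = N_BC/A_BC = 48100/200.1 = 240.4 MPa.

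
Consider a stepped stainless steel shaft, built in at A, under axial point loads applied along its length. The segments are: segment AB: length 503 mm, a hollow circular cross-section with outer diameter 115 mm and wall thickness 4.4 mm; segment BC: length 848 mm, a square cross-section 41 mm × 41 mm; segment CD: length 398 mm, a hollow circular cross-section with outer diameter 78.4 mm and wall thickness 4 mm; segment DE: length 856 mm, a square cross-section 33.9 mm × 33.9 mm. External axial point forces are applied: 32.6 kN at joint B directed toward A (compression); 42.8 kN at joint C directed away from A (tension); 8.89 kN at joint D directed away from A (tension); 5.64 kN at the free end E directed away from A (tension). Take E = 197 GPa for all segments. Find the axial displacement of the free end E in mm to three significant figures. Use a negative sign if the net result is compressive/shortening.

0.241 mm

Internal axial forces (sectioning from the free end, tension +): N_DE = 5.64 kN, N_CD = 14.53 kN, N_BC = 57.33 kN, N_AB = 24.73 kN.
A_AB = 1529 mm².
A_BC = 1681 mm².
A_CD = 934.9 mm².
A_DE = 1149 mm².
δ_AB = 24730·503/(1529·197000) = 0.0413 mm
δ_BC = 57330·848/(1681·197000) = 0.1468 mm
δ_CD = 14530·398/(934.9·197000) = 0.0314 mm
δ_DE = 5640·856/(1149·197000) = 0.02132 mm
δ = Σδ_i = 0.2408 mm.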